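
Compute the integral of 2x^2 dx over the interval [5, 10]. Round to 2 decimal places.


Find the antiderivative of 2x^2:
F(x) = 2/3 * x^3
Apply the Fundamental Theorem of Calculus:
F(10) - F(5)
= 2/3 * 10^3 - 2/3 * 5^3
= 2/3 * (1000 - 125)
= 2/3 * 875
= 1750/3 ≈ 583.33

583.33


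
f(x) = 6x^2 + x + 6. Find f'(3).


Differentiate term by term using power and sum rules:
f(x) = 6x^2 + x + 6
f'(x) = 12x + 1
Substitute x = 3:
f'(3) = 12 * 3 + 1
= 36 + 1
= 37

37


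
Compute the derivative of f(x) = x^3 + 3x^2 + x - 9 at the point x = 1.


Differentiate f(x) = x^3 + 3x^2 + x - 9 term by term:
f'(x) = 3x^2 + 6x + 1
Substitute x = 1:
f'(1) = 3 * 1^2 + 6 * 1 + 1
= 3 + 6 + 1
= 10

10


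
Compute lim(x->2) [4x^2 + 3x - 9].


Since polynomials are continuous, we use direct substitution.
lim(x->2) of 4x^2 + 3x - 9
= 4 * 2^2 + 3 * 2 - 9
= 16 + 6 - 9
= 13

13


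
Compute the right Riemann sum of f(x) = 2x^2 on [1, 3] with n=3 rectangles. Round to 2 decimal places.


Right Riemann sum uses right endpoints of each subinterval.
Interval: [1, 3], n = 3
dx = (3 - 1) / 3 = 2/3
Right endpoints: [5/3, 7/3, 3]
f values: [50/9, 98/9, 18]
Sum = dx * (sum of f values)
= 2/3 * 310/9
= 620/27 ≈ 22.96

22.96


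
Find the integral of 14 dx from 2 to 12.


The integral of a constant k over [a, b] equals k * (b - a).
integral from 2 to 12 of 14 dx
= 14 * (12 - 2)
= 14 * 10
= 140

140


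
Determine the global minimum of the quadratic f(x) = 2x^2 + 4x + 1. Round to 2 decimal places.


For a quadratic f(x) = ax^2 + bx + c with a > 0, the minimum is at the vertex.
Vertex x-coordinate: x = -b/(2a)
x = -(4) / (2 * 2)
x = -4/4 = -1
Substitute back to find the minimum value:
f(-1) = 2 * (-1)^2 + 4 * (-1) + 1
= 2 - 4 + 1
= -1 = -1.00

-1.00


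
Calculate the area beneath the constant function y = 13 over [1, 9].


The area under a constant function y = 13 is a rectangle.
Width = 9 - 1 = 8
Height = 13
Area = width * height
= 8 * 13
= 104

104


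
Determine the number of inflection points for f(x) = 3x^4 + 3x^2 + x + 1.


Inflection points occur where f''(x) = 0 and concavity changes.
f(x) = 3x^4 + 3x^2 + x + 1
f'(x) = 12x^3 + 6x + 1
f''(x) = 36x^2 + 6
This is a quadratic in x. Use the discriminant to count real roots.
Discriminant = (0)^2 - 4 * 36 * 6
= 0 - 864
= -864
Since discriminant < 0, f''(x) = 0 has no real solutions.
Number of inflection points: 0

0


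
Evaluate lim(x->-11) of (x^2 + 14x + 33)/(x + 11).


Direct substitution gives 0/0, so we factor the numerator.
Factor: (x^2 + 14x + 33) = (x + 11)(x + 3)
Cancel the common factor (x + 11):
(x^2 + 14x + 33)/(x + 11) = (x + 3)
Now substitute x = -11:
= (-11) - (-3) = -8

-8


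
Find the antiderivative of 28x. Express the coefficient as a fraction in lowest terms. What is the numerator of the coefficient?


Apply the power rule for integration:
integral of ax^n dx = a/(n+1) * x^(n+1) + C
integral of 28x dx
= 28/2 * x^2 + C
= 14 * x^2 + C
The coefficient in lowest terms is 14 = 14/1, so its numerator is 14

14


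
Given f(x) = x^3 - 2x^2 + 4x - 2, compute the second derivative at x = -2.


First derivative:
f'(x) = 3x^2 - 4x + 4
Second derivative:
f''(x) = 6x - 4
Substitute x = -2:
f''(-2) = 6 * (-2) - 4
= -12 - 4
= -16

-16


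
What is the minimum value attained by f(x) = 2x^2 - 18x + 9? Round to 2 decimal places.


For a quadratic f(x) = ax^2 + bx + c with a > 0, the minimum is at the vertex.
Vertex x-coordinate: x = -b/(2a)
x = -(-18) / (2 * 2)
x = 18/4 = 9/2
Substitute back to find the minimum value:
f(9/2) = 2 * (9/2)^2 - 18 * (9/2) + 9
= 81/2 - 81 + 9
= -63/2 = -31.50

-31.50


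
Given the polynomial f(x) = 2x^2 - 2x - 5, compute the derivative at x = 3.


Differentiate term by term using power and sum rules:
f(x) = 2x^2 - 2x - 5
f'(x) = 4x - 2
Substitute x = 3:
f'(3) = 4 * 3 - 2
= 12 - 2
= 10

10


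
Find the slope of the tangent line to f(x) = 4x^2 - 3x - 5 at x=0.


The slope of the tangent line equals f'(x) at the point.
f(x) = 4x^2 - 3x - 5
f'(x) = 8x - 3
At x = 0:
f'(0) = 8 * 0 - 3
= 0 - 3
= -3

-3


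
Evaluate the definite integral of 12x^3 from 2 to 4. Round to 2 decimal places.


Find the antiderivative of 12x^3:
F(x) = 12/4 * x^4
Apply the Fundamental Theorem of Calculus:
F(4) - F(2)
= 12/4 * 4^4 - 12/4 * 2^4
= 12/4 * (256 - 16)
= 12/4 * 240
= 720 = 720.00

720.00


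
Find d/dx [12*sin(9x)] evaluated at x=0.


Apply the chain rule to differentiate 12*sin(9x):
d/dx [12*sin(9x)]
= 12 * cos(9x) * d/dx(9x)
= 12 * 9 * cos(9x)
= 108 * cos(9x)
Evaluate at x = 0:
= 108 * cos(0)
= 108 * 1
= 108

108


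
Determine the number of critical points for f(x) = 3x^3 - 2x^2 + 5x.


Find where f'(x) = 0:
f(x) = 3x^3 - 2x^2 + 5x
f'(x) = 9x^2 - 4x + 5
This is a quadratic in x. Use the discriminant to count real roots.
Discriminant = (-4)^2 - 4 * 9 * 5
= 16 - 180
= -164
Since discriminant < 0, f'(x) = 0 has no real solutions.
Number of critical points: 0

0


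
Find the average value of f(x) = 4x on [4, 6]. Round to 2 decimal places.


Average value = 1/(b-a) * integral from a to b of f(x) dx
First compute the integral of 4x:
F(x) = 2x^2
F(6) = 2 * 36 + 0 * 6 = 72
F(4) = 2 * 16 + 0 * 4 = 32
Integral = 72 - 32 = 40
Average = 40 / (6 - 4) = 40 / 2
= 20 = 20.00

20.00


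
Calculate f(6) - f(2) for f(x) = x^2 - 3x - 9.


Net change = f(b) - f(a)
f(x) = x^2 - 3x - 9
Compute f(6):
f(6) = 1 * 6^2 - 3 * 6 - 9
= 36 - 18 - 9
= 9
Compute f(2):
f(2) = 1 * 2^2 - 3 * 2 - 9
= 4 - 6 - 9
= -11
Net change = 9 - (-11) = 20

20


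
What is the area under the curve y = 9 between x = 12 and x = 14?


The area under a constant function y = 9 is a rectangle.
Width = 14 - 12 = 2
Height = 9
Area = width * height
= 2 * 9
= 18

18


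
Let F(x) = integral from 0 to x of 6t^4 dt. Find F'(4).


By the Fundamental Theorem of Calculus (Part 1):
If F(x) = integral from 0 to x of f(t) dt, then F'(x) = f(x)
Here f(t) = 6t^4
So F'(x) = 6x^4
Evaluate at x = 4:
F'(4) = 6 * 4^4
= 6 * 256
= 1536

1536


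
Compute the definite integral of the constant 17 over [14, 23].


The integral of a constant k over [a, b] equals k * (b - a).
integral from 14 to 23 of 17 dx
= 17 * (23 - 14)
= 17 * 9
= 153

153


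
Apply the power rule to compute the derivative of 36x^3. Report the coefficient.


We apply the power rule: d/dx [ax^n] = a*n * x^(n-1)
d/dx [36x^3]
= 36 * 3 * x^(3-1)
= 108x^2
The coefficient is 108

108


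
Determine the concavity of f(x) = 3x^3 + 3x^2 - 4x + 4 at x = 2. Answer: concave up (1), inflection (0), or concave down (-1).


Concavity is determined by the sign of f''(x).
f(x) = 3x^3 + 3x^2 - 4x + 4
f'(x) = 9x^2 + 6x - 4
f''(x) = 18x + 6
f''(2) = 18 * 2 + 6
= 36 + 6
= 42
Since f''(2) > 0, the function is concave up (1)

1


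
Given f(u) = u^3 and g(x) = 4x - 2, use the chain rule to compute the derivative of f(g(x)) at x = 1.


Using the chain rule: (f(g(x)))' = f'(g(x)) * g'(x)
First, find g(1):
g(1) = 4 * 1 - 2 = 2
Next, f'(u) = 3u^2
And g'(x) = 4
So f'(g(1)) * g'(1)
= 3 * 2^2 * 4
= 3 * 4 * 4
= 48

48


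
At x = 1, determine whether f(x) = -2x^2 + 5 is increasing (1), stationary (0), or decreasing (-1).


Compute f'(x) to determine behavior:
f'(x) = -4x
f'(1) = -4 * 1 + 0
= -4 + 0
= -4
Since f'(1) < 0, the function is decreasing (-1)

-1


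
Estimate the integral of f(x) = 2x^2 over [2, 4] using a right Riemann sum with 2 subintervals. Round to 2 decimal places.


Right Riemann sum uses right endpoints of each subinterval.
Interval: [2, 4], n = 2
dx = (4 - 2) / 2 = 1
Right endpoints: [3, 4]
f values: [18, 32]
Sum = dx * (sum of f values)
= 1 * 50
= 50 = 50.00

50.00


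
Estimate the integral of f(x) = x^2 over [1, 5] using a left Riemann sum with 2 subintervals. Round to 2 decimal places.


Left Riemann sum uses left endpoints of each subinterval.
Interval: [1, 5], n = 2
dx = (5 - 1) / 2 = 2
Left endpoints: [1, 3]
f values: [1, 9]
Sum = dx * (sum of f values)
= 2 * 10
= 20 = 20.00

20.00


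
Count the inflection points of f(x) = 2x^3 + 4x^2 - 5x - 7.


Inflection points occur where f''(x) = 0 and concavity changes.
f(x) = 2x^3 + 4x^2 - 5x - 7
f'(x) = 6x^2 + 8x - 5
f''(x) = 12x + 8
Set f''(x) = 0:
12x + 8 = 0
x = -8 / 12 = -2/3
Since f''(x) is linear (degree 1), it changes sign at this point.
Therefore there is exactly 1 inflection point.

1


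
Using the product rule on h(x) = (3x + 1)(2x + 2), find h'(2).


Let u(x) = 3x + 1 and v(x) = 2x + 2
u'(x) = 3
v'(x) = 2
Product rule: h'(x) = u'(x)*v(x) + u(x)*v'(x)
= 3 * (2x + 2) + (3x + 1) * 2
At x = 2:
u(2) = 3 * 2 + 1 = 7
v(2) = 2 * 2 + 2 = 6
h'(2) = 3 * 6 + 7 * 2
= 18 + 14
= 32

32


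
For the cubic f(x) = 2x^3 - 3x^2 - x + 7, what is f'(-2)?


Differentiate f(x) = 2x^3 - 3x^2 - x + 7 term by term:
f'(x) = 6x^2 - 6x - 1
Substitute x = -2:
f'(-2) = 6 * (-2)^2 - 6 * (-2) - 1
= 24 + 12 - 1
= 35

35


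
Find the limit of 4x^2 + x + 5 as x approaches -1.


Since polynomials are continuous, we use direct substitution.
lim(x->-1) of 4x^2 + x + 5
= 4 * (-1)^2 + 1 * (-1) + 5
= 4 - 1 + 5
= 8

8


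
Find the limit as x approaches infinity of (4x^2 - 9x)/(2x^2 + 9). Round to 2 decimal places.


For limits at infinity with equal-degree polynomials,
we compare leading coefficients.
Numerator leading term: 4x^2
Denominator leading term: 2x^2
Divide both by x^2:
lim = (4 - 9/x) / (2 + 9/x^2)
As x -> infinity, the 1/x and 1/x^2 terms vanish:
= 4/2 = 2 = 2.00

2.00


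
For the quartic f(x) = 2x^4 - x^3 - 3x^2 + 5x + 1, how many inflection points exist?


Inflection points occur where f''(x) = 0 and concavity changes.
f(x) = 2x^4 - x^3 - 3x^2 + 5x + 1
f'(x) = 8x^3 - 3x^2 - 6x + 5
f''(x) = 24x^2 - 6x - 6
This is a quadratic in x. Use the discriminant to count real roots.
Discriminant = (-6)^2 - 4 * 24 * (-6)
= 36 - (-576)
= 612
Since discriminant > 0, f''(x) = 0 has 2 distinct real solutions.
A quadratic with two distinct real roots changes sign at each root, so concavity changes at both.
Number of inflection points: 2

2


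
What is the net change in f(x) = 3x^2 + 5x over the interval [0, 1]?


Net change = f(b) - f(a)
f(x) = 3x^2 + 5x
Compute f(1):
f(1) = 3 * 1^2 + 5 * 1 + 0
= 3 + 5 + 0
= 8
Compute f(0):
f(0) = 3 * 0^2 + 5 * 0 + 0
= 0 + 0 + 0
= 0
Net change = 8 - 0 = 8

8


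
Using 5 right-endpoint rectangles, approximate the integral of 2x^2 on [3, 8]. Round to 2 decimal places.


Right Riemann sum uses right endpoints of each subinterval.
Interval: [3, 8], n = 5
dx = (8 - 3) / 5 = 1
Right endpoints: [4, 5, 6, 7, 8]
f values: [32, 50, 72, 98, 128]
Sum = dx * (sum of f values)
= 1 * 380
= 380 = 380.00

380.00


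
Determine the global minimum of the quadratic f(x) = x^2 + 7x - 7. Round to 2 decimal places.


For a quadratic f(x) = ax^2 + bx + c with a > 0, the minimum is at the vertex.
Vertex x-coordinate: x = -b/(2a)
x = -(7) / (2 * 1)
x = -7/2
Substitute back to find the minimum value:
f(-7/2) = 1 * (-7/2)^2 + 7 * (-7/2) - 7
= 49/4 - 49/2 - 7
= -77/4 = -19.25

-19.25


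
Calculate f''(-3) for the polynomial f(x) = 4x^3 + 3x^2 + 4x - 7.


First derivative:
f'(x) = 12x^2 + 6x + 4
Second derivative:
f''(x) = 24x + 6
Substitute x = -3:
f''(-3) = 24 * (-3) + 6
= -72 + 6
= -66

-66


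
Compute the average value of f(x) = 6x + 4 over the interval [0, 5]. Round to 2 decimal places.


Average value = 1/(b-a) * integral from a to b of f(x) dx
First compute the integral of 6x + 4:
F(x) = 3x^2 + 4x
F(5) = 3 * 25 + 4 * 5 = 95
F(0) = 3 * 0 + 4 * 0 = 0
Integral = 95 - 0 = 95
Average = 95 / (5 - 0) = 95 / 5
= 19 = 19.00

19.00


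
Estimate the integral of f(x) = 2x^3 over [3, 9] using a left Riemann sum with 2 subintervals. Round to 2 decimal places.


Left Riemann sum uses left endpoints of each subinterval.
Interval: [3, 9], n = 2
dx = (9 - 3) / 2 = 3
Left endpoints: [3, 6]
f values: [54, 432]
Sum = dx * (sum of f values)
= 3 * 486
= 1458 = 1458.00

1458.00


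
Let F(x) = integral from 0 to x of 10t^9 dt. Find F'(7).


By the Fundamental Theorem of Calculus (Part 1):
If F(x) = integral from 0 to x of f(t) dt, then F'(x) = f(x)
Here f(t) = 10t^9
So F'(x) = 10x^9
Evaluate at x = 7:
F'(7) = 10 * 7^9
= 10 * 40353607
= 403536070

403536070


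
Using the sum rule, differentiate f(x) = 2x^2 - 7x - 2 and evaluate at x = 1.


Differentiate term by term using power and sum rules:
f(x) = 2x^2 - 7x - 2
f'(x) = 4x - 7
Substitute x = 1:
f'(1) = 4 * 1 - 7
= 4 - 7
= -3

-3


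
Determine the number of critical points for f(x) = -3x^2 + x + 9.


Find where f'(x) = 0:
f'(x) = -6x + 1
Set f'(x) = 0:
-6x + 1 = 0
x = -1 / (-6) = 1/6
This is a linear equation in x, so there is exactly one solution.
Number of critical points: 1

1


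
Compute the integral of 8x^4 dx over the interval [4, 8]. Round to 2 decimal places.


Find the antiderivative of 8x^4:
F(x) = 8/5 * x^5
Apply the Fundamental Theorem of Calculus:
F(8) - F(4)
= 8/5 * 8^5 - 8/5 * 4^5
= 8/5 * (32768 - 1024)
= 8/5 * 31744
= 253952/5 = 50790.40

50790.40


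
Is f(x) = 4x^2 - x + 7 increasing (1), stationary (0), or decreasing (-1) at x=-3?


Compute f'(x) to determine behavior:
f'(x) = 8x - 1
f'(-3) = 8 * (-3) - 1
= -24 - 1
= -25
Since f'(-3) < 0, the function is decreasing (-1)

-1


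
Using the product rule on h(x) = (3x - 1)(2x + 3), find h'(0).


Let u(x) = 3x - 1 and v(x) = 2x + 3
u'(x) = 3
v'(x) = 2
Product rule: h'(x) = u'(x)*v(x) + u(x)*v'(x)
= 3 * (2x + 3) + (3x - 1) * 2
At x = 0:
u(0) = 3 * 0 - 1 = -1
v(0) = 2 * 0 + 3 = 3
h'(0) = 3 * 3 + (-1) * 2
= 9 - 2
= 7

7


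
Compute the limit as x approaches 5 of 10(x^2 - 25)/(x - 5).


Direct substitution gives 0/0, so we factor the numerator.
Factor: 10(x^2 - 25) = 10 * (x - 5)(x + 5)
Cancel the common factor (x - 5):
10(x^2 - 25)/(x - 5) = 10 * (x + 5)
Now substitute x = 5:
= 10 * (5 + 5) = 100

100


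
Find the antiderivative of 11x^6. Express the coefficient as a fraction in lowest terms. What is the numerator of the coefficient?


Apply the power rule for integration:
integral of ax^n dx = a/(n+1) * x^(n+1) + C
integral of 11x^6 dx
= 11/7 * x^7 + C
The coefficient in lowest terms is 11/7, and its numerator is 11

11


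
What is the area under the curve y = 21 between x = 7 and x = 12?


The area under a constant function y = 21 is a rectangle.
Width = 12 - 7 = 5
Height = 21
Area = width * height
= 5 * 21
= 105

105


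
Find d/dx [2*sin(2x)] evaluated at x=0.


Apply the chain rule to differentiate 2*sin(2x):
d/dx [2*sin(2x)]
= 2 * cos(2x) * d/dx(2x)
= 2 * 2 * cos(2x)
= 4 * cos(2x)
Evaluate at x = 0:
= 4 * cos(0)
= 4 * 1
= 4

4


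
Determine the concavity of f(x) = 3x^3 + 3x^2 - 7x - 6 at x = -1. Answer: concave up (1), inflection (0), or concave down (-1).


Concavity is determined by the sign of f''(x).
f(x) = 3x^3 + 3x^2 - 7x - 6
f'(x) = 9x^2 + 6x - 7
f''(x) = 18x + 6
f''(-1) = 18 * (-1) + 6
= -18 + 6
= -12
Since f''(-1) < 0, the function is concave down (-1)

-1


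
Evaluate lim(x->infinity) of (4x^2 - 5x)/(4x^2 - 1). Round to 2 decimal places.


For limits at infinity with equal-degree polynomials,
we compare leading coefficients.
Numerator leading term: 4x^2
Denominator leading term: 4x^2
Divide both by x^2:
lim = (4 - 5/x) / (4 - 1/x^2)
As x -> infinity, the 1/x and 1/x^2 terms vanish:
= 4/4 = 1 = 1.00

1.00


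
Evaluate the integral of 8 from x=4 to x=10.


The integral of a constant k over [a, b] equals k * (b - a).
integral from 4 to 10 of 8 dx
= 8 * (10 - 4)
= 8 * 6
= 48

48


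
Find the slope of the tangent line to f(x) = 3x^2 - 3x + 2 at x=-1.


The slope of the tangent line equals f'(x) at the point.
f(x) = 3x^2 - 3x + 2
f'(x) = 6x - 3
At x = -1:
f'(-1) = 6 * (-1) - 3
= -6 - 3
= -9

-9


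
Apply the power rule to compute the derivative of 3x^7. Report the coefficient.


We apply the power rule: d/dx [ax^n] = a*n * x^(n-1)
d/dx [3x^7]
= 3 * 7 * x^(7-1)
= 21x^6
The coefficient is 21

21


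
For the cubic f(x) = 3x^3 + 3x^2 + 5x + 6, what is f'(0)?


Differentiate f(x) = 3x^3 + 3x^2 + 5x + 6 term by term:
f'(x) = 9x^2 + 6x + 5
Substitute x = 0:
f'(0) = 9 * 0^2 + 6 * 0 + 5
= 0 + 0 + 5
= 5

5


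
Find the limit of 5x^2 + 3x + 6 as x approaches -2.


Since polynomials are continuous, we use direct substitution.
lim(x->-2) of 5x^2 + 3x + 6
= 5 * (-2)^2 + 3 * (-2) + 6
= 20 - 6 + 6
= 20

20


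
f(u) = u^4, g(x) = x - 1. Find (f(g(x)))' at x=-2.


Using the chain rule: (f(g(x)))' = f'(g(x)) * g'(x)
First, find g(-2):
g(-2) = 1 * (-2) - 1 = -3
Next, f'(u) = 4u^3
And g'(x) = 1
So f'(g(-2)) * g'(-2)
= 4 * (-3)^3 * 1
= 4 * (-27) * 1
= -108

-108


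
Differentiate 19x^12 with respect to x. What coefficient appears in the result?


We apply the power rule: d/dx [ax^n] = a*n * x^(n-1)
d/dx [19x^12]
= 19 * 12 * x^(12-1)
= 228x^11
The coefficient is 228

228


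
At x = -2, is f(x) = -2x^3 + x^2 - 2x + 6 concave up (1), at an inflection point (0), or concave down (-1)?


Concavity is determined by the sign of f''(x).
f(x) = -2x^3 + x^2 - 2x + 6
f'(x) = -6x^2 + 2x - 2
f''(x) = -12x + 2
f''(-2) = -12 * (-2) + 2
= 24 + 2
= 26
Since f''(-2) > 0, the function is concave up (1)

1


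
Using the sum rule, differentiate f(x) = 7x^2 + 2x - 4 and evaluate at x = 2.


Differentiate term by term using power and sum rules:
f(x) = 7x^2 + 2x - 4
f'(x) = 14x + 2
Substitute x = 2:
f'(2) = 14 * 2 + 2
= 28 + 2
= 30

30


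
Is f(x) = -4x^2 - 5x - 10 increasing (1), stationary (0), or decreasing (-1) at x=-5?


Compute f'(x) to determine behavior:
f'(x) = -8x - 5
f'(-5) = -8 * (-5) - 5
= 40 - 5
= 35
Since f'(-5) > 0, the function is increasing (1)

1


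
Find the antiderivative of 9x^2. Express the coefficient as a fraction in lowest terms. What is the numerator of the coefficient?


Apply the power rule for integration:
integral of ax^n dx = a/(n+1) * x^(n+1) + C
integral of 9x^2 dx
= 9/3 * x^3 + C
= 3 * x^3 + C
The coefficient in lowest terms is 3 = 3/1, so its numerator is 3

3


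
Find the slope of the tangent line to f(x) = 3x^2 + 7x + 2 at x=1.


The slope of the tangent line equals f'(x) at the point.
f(x) = 3x^2 + 7x + 2
f'(x) = 6x + 7
At x = 1:
f'(1) = 6 * 1 + 7
= 6 + 7
= 13

13


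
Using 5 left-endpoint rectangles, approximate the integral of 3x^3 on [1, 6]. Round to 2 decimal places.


Left Riemann sum uses left endpoints of each subinterval.
Interval: [1, 6], n = 5
dx = (6 - 1) / 5 = 1
Left endpoints: [1, 2, 3, 4, 5]
f values: [3, 24, 81, 192, 375]
Sum = dx * (sum of f values)
= 1 * 675
= 675 = 675.00

675.00


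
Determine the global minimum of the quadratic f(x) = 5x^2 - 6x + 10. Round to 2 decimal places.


For a quadratic f(x) = ax^2 + bx + c with a > 0, the minimum is at the vertex.
Vertex x-coordinate: x = -b/(2a)
x = -(-6) / (2 * 5)
x = 6/10 = 3/5
Substitute back to find the minimum value:
f(3/5) = 5 * (3/5)^2 - 6 * (3/5) + 10
= 9/5 - 18/5 + 10
= 41/5 = 8.20

8.20


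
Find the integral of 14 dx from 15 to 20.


The integral of a constant k over [a, b] equals k * (b - a).
integral from 15 to 20 of 14 dx
= 14 * (20 - 15)
= 14 * 5
= 70

70


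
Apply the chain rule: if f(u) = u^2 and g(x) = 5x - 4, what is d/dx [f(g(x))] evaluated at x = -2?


Using the chain rule: (f(g(x)))' = f'(g(x)) * g'(x)
First, find g(-2):
g(-2) = 5 * (-2) - 4 = -14
Next, f'(u) = 2u
And g'(x) = 5
So f'(g(-2)) * g'(-2)
= 2 * (-14) * 5
= -140

-140


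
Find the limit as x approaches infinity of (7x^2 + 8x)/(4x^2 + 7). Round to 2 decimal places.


For limits at infinity with equal-degree polynomials,
we compare leading coefficients.
Numerator leading term: 7x^2
Denominator leading term: 4x^2
Divide both by x^2:
lim = (7 + 8/x) / (4 + 7/x^2)
As x -> infinity, the 1/x and 1/x^2 terms vanish:
= 7/4 = 1.75

1.75


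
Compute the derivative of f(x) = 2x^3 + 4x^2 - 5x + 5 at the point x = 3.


Differentiate f(x) = 2x^3 + 4x^2 - 5x + 5 term by term:
f'(x) = 6x^2 + 8x - 5
Substitute x = 3:
f'(3) = 6 * 3^2 + 8 * 3 - 5
= 54 + 24 - 5
= 73

73


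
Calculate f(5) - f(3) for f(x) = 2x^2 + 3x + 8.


Net change = f(b) - f(a)
f(x) = 2x^2 + 3x + 8
Compute f(5):
f(5) = 2 * 5^2 + 3 * 5 + 8
= 50 + 15 + 8
= 73
Compute f(3):
f(3) = 2 * 3^2 + 3 * 3 + 8
= 18 + 9 + 8
= 35
Net change = 73 - 35 = 38

38


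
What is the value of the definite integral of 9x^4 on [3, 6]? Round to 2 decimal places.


Find the antiderivative of 9x^4:
F(x) = 9/5 * x^5
Apply the Fundamental Theorem of Calculus:
F(6) - F(3)
= 9/5 * 6^5 - 9/5 * 3^5
= 9/5 * (7776 - 243)
= 9/5 * 7533
= 67797/5 = 13559.40

13559.40


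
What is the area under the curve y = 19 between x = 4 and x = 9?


The area under a constant function y = 19 is a rectangle.
Width = 9 - 4 = 5
Height = 19
Area = width * height
= 5 * 19
= 95

95


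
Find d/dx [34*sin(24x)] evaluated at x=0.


Apply the chain rule to differentiate 34*sin(24x):
d/dx [34*sin(24x)]
= 34 * cos(24x) * d/dx(24x)
= 34 * 24 * cos(24x)
= 816 * cos(24x)
Evaluate at x = 0:
= 816 * cos(0)
= 816 * 1
= 816

816


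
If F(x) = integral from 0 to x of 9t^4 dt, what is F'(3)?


By the Fundamental Theorem of Calculus (Part 1):
If F(x) = integral from 0 to x of f(t) dt, then F'(x) = f(x)
Here f(t) = 9t^4
So F'(x) = 9x^4
Evaluate at x = 3:
F'(3) = 9 * 3^4
= 9 * 81
= 729

729


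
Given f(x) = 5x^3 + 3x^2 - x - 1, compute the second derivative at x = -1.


First derivative:
f'(x) = 15x^2 + 6x - 1
Second derivative:
f''(x) = 30x + 6
Substitute x = -1:
f''(-1) = 30 * (-1) + 6
= -30 + 6
= -24

-24


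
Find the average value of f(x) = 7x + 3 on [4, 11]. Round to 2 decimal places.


Average value = 1/(b-a) * integral from a to b of f(x) dx
First compute the integral of 7x + 3:
F(x) = (7/2)x^2 + 3x
F(11) = 7/2 * 121 + 3 * 11 = 913/2
F(4) = 7/2 * 16 + 3 * 4 = 68
Integral = 913/2 - 68 = 777/2
Average = (777/2) / (11 - 4) = (777/2) / 7
= 111/2 = 55.50

55.50


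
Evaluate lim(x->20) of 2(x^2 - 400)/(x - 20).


Direct substitution gives 0/0, so we factor the numerator.
Factor: 2(x^2 - 400) = 2 * (x - 20)(x + 20)
Cancel the common factor (x - 20):
2(x^2 - 400)/(x - 20) = 2 * (x + 20)
Now substitute x = 20:
= 2 * (20 + 20) = 80

80


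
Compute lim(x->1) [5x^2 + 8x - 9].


Since polynomials are continuous, we use direct substitution.
lim(x->1) of 5x^2 + 8x - 9
= 5 * 1^2 + 8 * 1 - 9
= 5 + 8 - 9
= 4

4


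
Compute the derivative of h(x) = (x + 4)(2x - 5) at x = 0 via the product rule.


Let u(x) = x + 4 and v(x) = 2x - 5
u'(x) = 1
v'(x) = 2
Product rule: h'(x) = u'(x)*v(x) + u(x)*v'(x)
= 1 * (2x - 5) + (x + 4) * 2
At x = 0:
u(0) = 1 * 0 + 4 = 4
v(0) = 2 * 0 - 5 = -5
h'(0) = 1 * (-5) + 4 * 2
= -5 + 8
= 3

3


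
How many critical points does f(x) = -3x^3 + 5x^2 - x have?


Find where f'(x) = 0:
f(x) = -3x^3 + 5x^2 - x
f'(x) = -9x^2 + 10x - 1
This is a quadratic in x. Use the discriminant to count real roots.
Discriminant = (10)^2 - 4 * (-9) * (-1)
= 100 - 36
= 64
Since discriminant > 0, f'(x) = 0 has 2 real solutions.
Number of critical points: 2

2


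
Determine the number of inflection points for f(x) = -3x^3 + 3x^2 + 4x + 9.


Inflection points occur where f''(x) = 0 and concavity changes.
f(x) = -3x^3 + 3x^2 + 4x + 9
f'(x) = -9x^2 + 6x + 4
f''(x) = -18x + 6
Set f''(x) = 0:
-18x + 6 = 0
x = -6 / (-18) = 1/3
Since f''(x) is linear (degree 1), it changes sign at this point.
Therefore there is exactly 1 inflection point.

1


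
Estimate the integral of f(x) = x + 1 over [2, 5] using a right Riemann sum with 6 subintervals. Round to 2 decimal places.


Right Riemann sum uses right endpoints of each subinterval.
Interval: [2, 5], n = 6
dx = (5 - 2) / 6 = 1/2
Right endpoints: [5/2, 3, 7/2, 4, 9/2, 5]
f values: [7/2, 4, 9/2, 5, 11/2, 6]
Sum = dx * (sum of f values)
= 1/2 * 57/2
= 57/4 = 14.25

14.25


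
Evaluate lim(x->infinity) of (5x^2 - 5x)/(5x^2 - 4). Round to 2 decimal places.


For limits at infinity with equal-degree polynomials,
we compare leading coefficients.
Numerator leading term: 5x^2
Denominator leading term: 5x^2
Divide both by x^2:
lim = (5 - 5/x) / (5 - 4/x^2)
As x -> infinity, the 1/x and 1/x^2 terms vanish:
= 5/5 = 1 = 1.00

1.00


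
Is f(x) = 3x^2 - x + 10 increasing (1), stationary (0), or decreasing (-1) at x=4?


Compute f'(x) to determine behavior:
f'(x) = 6x - 1
f'(4) = 6 * 4 - 1
= 24 - 1
= 23
Since f'(4) > 0, the function is increasing (1)

1


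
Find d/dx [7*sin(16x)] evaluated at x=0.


Apply the chain rule to differentiate 7*sin(16x):
d/dx [7*sin(16x)]
= 7 * cos(16x) * d/dx(16x)
= 7 * 16 * cos(16x)
= 112 * cos(16x)
Evaluate at x = 0:
= 112 * cos(0)
= 112 * 1
= 112

112


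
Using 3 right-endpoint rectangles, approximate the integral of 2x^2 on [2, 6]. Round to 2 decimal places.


Right Riemann sum uses right endpoints of each subinterval.
Interval: [2, 6], n = 3
dx = (6 - 2) / 3 = 4/3
Right endpoints: [10/3, 14/3, 6]
f values: [200/9, 392/9, 72]
Sum = dx * (sum of f values)
= 4/3 * 1240/9
= 4960/27 ≈ 183.70

183.70


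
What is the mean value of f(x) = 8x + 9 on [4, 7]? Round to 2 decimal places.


Average value = 1/(b-a) * integral from a to b of f(x) dx
First compute the integral of 8x + 9:
F(x) = 4x^2 + 9x
F(7) = 4 * 49 + 9 * 7 = 259
F(4) = 4 * 16 + 9 * 4 = 100
Integral = 259 - 100 = 159
Average = 159 / (7 - 4) = 159 / 3
= 53 = 53.00

53.00


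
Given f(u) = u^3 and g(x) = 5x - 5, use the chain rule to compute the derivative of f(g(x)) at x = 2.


Using the chain rule: (f(g(x)))' = f'(g(x)) * g'(x)
First, find g(2):
g(2) = 5 * 2 - 5 = 5
Next, f'(u) = 3u^2
And g'(x) = 5
So f'(g(2)) * g'(2)
= 3 * 5^2 * 5
= 3 * 25 * 5
= 375

375


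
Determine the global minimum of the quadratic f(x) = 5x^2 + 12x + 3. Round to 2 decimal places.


For a quadratic f(x) = ax^2 + bx + c with a > 0, the minimum is at the vertex.
Vertex x-coordinate: x = -b/(2a)
x = -(12) / (2 * 5)
x = -12/10 = -6/5
Substitute back to find the minimum value:
f(-6/5) = 5 * (-6/5)^2 + 12 * (-6/5) + 3
= 36/5 - 72/5 + 3
= -21/5 = -4.20

-4.20


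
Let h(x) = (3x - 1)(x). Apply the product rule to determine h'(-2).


Let u(x) = 3x - 1 and v(x) = x
u'(x) = 3
v'(x) = 1
Product rule: h'(x) = u'(x)*v(x) + u(x)*v'(x)
= 3 * (x) + (3x - 1) * 1
At x = -2:
u(-2) = 3 * (-2) - 1 = -7
v(-2) = 1 * (-2) + 0 = -2
h'(-2) = 3 * (-2) + (-7) * 1
= -6 - 7
= -13

-13


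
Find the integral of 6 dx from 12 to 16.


The integral of a constant k over [a, b] equals k * (b - a).
integral from 12 to 16 of 6 dx
= 6 * (16 - 12)
= 6 * 4
= 24

24


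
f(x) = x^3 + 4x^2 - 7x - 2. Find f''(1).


First derivative:
f'(x) = 3x^2 + 8x - 7
Second derivative:
f''(x) = 6x + 8
Substitute x = 1:
f''(1) = 6 * 1 + 8
= 6 + 8
= 14

14


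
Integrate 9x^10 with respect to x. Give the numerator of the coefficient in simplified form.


Apply the power rule for integration:
integral of ax^n dx = a/(n+1) * x^(n+1) + C
integral of 9x^10 dx
= 9/11 * x^11 + C
The coefficient in lowest terms is 9/11, and its numerator is 9

9


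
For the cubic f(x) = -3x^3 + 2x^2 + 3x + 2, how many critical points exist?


Find where f'(x) = 0:
f(x) = -3x^3 + 2x^2 + 3x + 2
f'(x) = -9x^2 + 4x + 3
This is a quadratic in x. Use the discriminant to count real roots.
Discriminant = (4)^2 - 4 * (-9) * 3
= 16 - (-108)
= 124
Since discriminant > 0, f'(x) = 0 has 2 real solutions.
Number of critical points: 2

2


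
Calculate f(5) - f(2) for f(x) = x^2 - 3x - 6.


Net change = f(b) - f(a)
f(x) = x^2 - 3x - 6
Compute f(5):
f(5) = 1 * 5^2 - 3 * 5 - 6
= 25 - 15 - 6
= 4
Compute f(2):
f(2) = 1 * 2^2 - 3 * 2 - 6
= 4 - 6 - 6
= -8
Net change = 4 - (-8) = 12

12


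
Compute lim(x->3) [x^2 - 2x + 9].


Since polynomials are continuous, we use direct substitution.
lim(x->3) of x^2 - 2x + 9
= 1 * 3^2 - 2 * 3 + 9
= 9 - 6 + 9
= 12

12


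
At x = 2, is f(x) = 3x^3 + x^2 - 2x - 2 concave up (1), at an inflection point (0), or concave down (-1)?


Concavity is determined by the sign of f''(x).
f(x) = 3x^3 + x^2 - 2x - 2
f'(x) = 9x^2 + 2x - 2
f''(x) = 18x + 2
f''(2) = 18 * 2 + 2
= 36 + 2
= 38
Since f''(2) > 0, the function is concave up (1)

1


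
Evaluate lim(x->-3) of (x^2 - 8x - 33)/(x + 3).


Direct substitution gives 0/0, so we factor the numerator.
Factor: (x^2 - 8x - 33) = (x + 3)(x - 11)
Cancel the common factor (x + 3):
(x^2 - 8x - 33)/(x + 3) = (x - 11)
Now substitute x = -3:
= (-3) - (11) = -14

-14


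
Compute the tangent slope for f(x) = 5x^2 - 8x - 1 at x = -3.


The slope of the tangent line equals f'(x) at the point.
f(x) = 5x^2 - 8x - 1
f'(x) = 10x - 8
At x = -3:
f'(-3) = 10 * (-3) - 8
= -30 - 8
= -38

-38


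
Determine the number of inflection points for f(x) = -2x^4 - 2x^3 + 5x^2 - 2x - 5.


Inflection points occur where f''(x) = 0 and concavity changes.
f(x) = -2x^4 - 2x^3 + 5x^2 - 2x - 5
f'(x) = -8x^3 - 6x^2 + 10x - 2
f''(x) = -24x^2 - 12x + 10
This is a quadratic in x. Use the discriminant to count real roots.
Discriminant = (-12)^2 - 4 * (-24) * 10
= 144 - (-960)
= 1104
Since discriminant > 0, f''(x) = 0 has 2 distinct real solutions.
A quadratic with two distinct real roots changes sign at each root, so concavity changes at both.
Number of inflection points: 2

2


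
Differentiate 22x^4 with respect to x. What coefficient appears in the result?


We apply the power rule: d/dx [ax^n] = a*n * x^(n-1)
d/dx [22x^4]
= 22 * 4 * x^(4-1)
= 88x^3
The coefficient is 88

88


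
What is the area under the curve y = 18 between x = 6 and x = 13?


The area under a constant function y = 18 is a rectangle.
Width = 13 - 6 = 7
Height = 18
Area = width * height
= 7 * 18
= 126

126


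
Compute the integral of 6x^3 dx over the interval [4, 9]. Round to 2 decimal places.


Find the antiderivative of 6x^3:
F(x) = 6/4 * x^4
Apply the Fundamental Theorem of Calculus:
F(9) - F(4)
= 6/4 * 9^4 - 6/4 * 4^4
= 6/4 * (6561 - 256)
= 6/4 * 6305
= 18915/2 = 9457.50

9457.50


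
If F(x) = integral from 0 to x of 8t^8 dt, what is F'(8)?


By the Fundamental Theorem of Calculus (Part 1):
If F(x) = integral from 0 to x of f(t) dt, then F'(x) = f(x)
Here f(t) = 8t^8
So F'(x) = 8x^8
Evaluate at x = 8:
F'(8) = 8 * 8^8
= 8 * 16777216
= 134217728

134217728


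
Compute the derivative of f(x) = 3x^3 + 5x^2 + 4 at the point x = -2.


Differentiate f(x) = 3x^3 + 5x^2 + 4 term by term:
f'(x) = 9x^2 + 10x
Substitute x = -2:
f'(-2) = 9 * (-2)^2 + 10 * (-2) + 0
= 36 - 20 + 0
= 16

16


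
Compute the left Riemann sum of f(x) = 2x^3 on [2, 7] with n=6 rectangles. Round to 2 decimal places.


Left Riemann sum uses left endpoints of each subinterval.
Interval: [2, 7], n = 6
dx = (7 - 2) / 6 = 5/6
Left endpoints: [2, 17/6, 11/3, 9/2, 16/3, 37/6]
f values: [16, 4913/108, 2662/27, 729/4, 8192/27, 50653/108]
Sum = dx * (sum of f values)
= 5/6 * 4459/4
= 22295/24 ≈ 928.96

928.96


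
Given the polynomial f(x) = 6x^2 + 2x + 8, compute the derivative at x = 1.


Differentiate term by term using power and sum rules:
f(x) = 6x^2 + 2x + 8
f'(x) = 12x + 2
Substitute x = 1:
f'(1) = 12 * 1 + 2
= 12 + 2
= 14

14


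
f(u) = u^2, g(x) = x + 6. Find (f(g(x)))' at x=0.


Using the chain rule: (f(g(x)))' = f'(g(x)) * g'(x)
First, find g(0):
g(0) = 1 * 0 + 6 = 6
Next, f'(u) = 2u
And g'(x) = 1
So f'(g(0)) * g'(0)
= 2 * 6 * 1
= 12

12


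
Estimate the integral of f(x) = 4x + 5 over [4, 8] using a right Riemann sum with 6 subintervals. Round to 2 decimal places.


Right Riemann sum uses right endpoints of each subinterval.
Interval: [4, 8], n = 6
dx = (8 - 4) / 6 = 2/3
Right endpoints: [14/3, 16/3, 6, 20/3, 22/3, 8]
f values: [71/3, 79/3, 29, 95/3, 103/3, 37]
Sum = dx * (sum of f values)
= 2/3 * 182
= 364/3 ≈ 121.33

121.33


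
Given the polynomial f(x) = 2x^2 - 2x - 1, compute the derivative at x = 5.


Differentiate term by term using power and sum rules:
f(x) = 2x^2 - 2x - 1
f'(x) = 4x - 2
Substitute x = 5:
f'(5) = 4 * 5 - 2
= 20 - 2
= 18

18


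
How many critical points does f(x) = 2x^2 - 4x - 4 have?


Find where f'(x) = 0:
f'(x) = 4x - 4
Set f'(x) = 0:
4x - 4 = 0
x = 4 / 4 = 1
This is a linear equation in x, so there is exactly one solution.
Number of critical points: 1

1


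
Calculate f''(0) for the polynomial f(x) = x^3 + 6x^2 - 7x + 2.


First derivative:
f'(x) = 3x^2 + 12x - 7
Second derivative:
f''(x) = 6x + 12
Substitute x = 0:
f''(0) = 6 * 0 + 12
= 0 + 12
= 12

12


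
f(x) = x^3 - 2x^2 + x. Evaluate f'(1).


Differentiate f(x) = x^3 - 2x^2 + x term by term:
f'(x) = 3x^2 - 4x + 1
Substitute x = 1:
f'(1) = 3 * 1^2 - 4 * 1 + 1
= 3 - 4 + 1
= 0

0


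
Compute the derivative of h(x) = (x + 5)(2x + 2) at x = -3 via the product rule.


Let u(x) = x + 5 and v(x) = 2x + 2
u'(x) = 1
v'(x) = 2
Product rule: h'(x) = u'(x)*v(x) + u(x)*v'(x)
= 1 * (2x + 2) + (x + 5) * 2
At x = -3:
u(-3) = 1 * (-3) + 5 = 2
v(-3) = 2 * (-3) + 2 = -4
h'(-3) = 1 * (-4) + 2 * 2
= -4 + 4
= 0

0


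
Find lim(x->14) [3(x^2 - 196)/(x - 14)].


Direct substitution gives 0/0, so we factor the numerator.
Factor: 3(x^2 - 196) = 3 * (x - 14)(x + 14)
Cancel the common factor (x - 14):
3(x^2 - 196)/(x - 14) = 3 * (x + 14)
Now substitute x = 14:
= 3 * (14 + 14) = 84

84


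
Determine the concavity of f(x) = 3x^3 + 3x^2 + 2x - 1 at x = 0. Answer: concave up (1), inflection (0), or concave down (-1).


Concavity is determined by the sign of f''(x).
f(x) = 3x^3 + 3x^2 + 2x - 1
f'(x) = 9x^2 + 6x + 2
f''(x) = 18x + 6
f''(0) = 18 * 0 + 6
= 0 + 6
= 6
Since f''(0) > 0, the function is concave up (1)

1


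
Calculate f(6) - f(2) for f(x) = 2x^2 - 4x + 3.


Net change = f(b) - f(a)
f(x) = 2x^2 - 4x + 3
Compute f(6):
f(6) = 2 * 6^2 - 4 * 6 + 3
= 72 - 24 + 3
= 51
Compute f(2):
f(2) = 2 * 2^2 - 4 * 2 + 3
= 8 - 8 + 3
= 3
Net change = 51 - 3 = 48

48


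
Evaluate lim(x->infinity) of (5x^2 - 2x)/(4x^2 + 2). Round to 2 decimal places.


For limits at infinity with equal-degree polynomials,
we compare leading coefficients.
Numerator leading term: 5x^2
Denominator leading term: 4x^2
Divide both by x^2:
lim = (5 - 2/x) / (4 + 2/x^2)
As x -> infinity, the 1/x and 1/x^2 terms vanish:
= 5/4 = 1.25

1.25


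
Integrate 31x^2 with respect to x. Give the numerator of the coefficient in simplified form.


Apply the power rule for integration:
integral of ax^n dx = a/(n+1) * x^(n+1) + C
integral of 31x^2 dx
= 31/3 * x^3 + C
The coefficient in lowest terms is 31/3, and its numerator is 31

31


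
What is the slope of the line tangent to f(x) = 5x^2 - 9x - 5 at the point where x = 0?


The slope of the tangent line equals f'(x) at the point.
f(x) = 5x^2 - 9x - 5
f'(x) = 10x - 9
At x = 0:
f'(0) = 10 * 0 - 9
= 0 - 9
= -9

-9


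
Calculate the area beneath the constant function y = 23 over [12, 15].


The area under a constant function y = 23 is a rectangle.
Width = 15 - 12 = 3
Height = 23
Area = width * height
= 3 * 23
= 69

69


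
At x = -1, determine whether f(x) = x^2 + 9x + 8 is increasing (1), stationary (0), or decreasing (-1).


Compute f'(x) to determine behavior:
f'(x) = 2x + 9
f'(-1) = 2 * (-1) + 9
= -2 + 9
= 7
Since f'(-1) > 0, the function is increasing (1)

1


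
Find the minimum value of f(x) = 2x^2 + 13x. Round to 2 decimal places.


For a quadratic f(x) = ax^2 + bx + c with a > 0, the minimum is at the vertex.
Vertex x-coordinate: x = -b/(2a)
x = -(13) / (2 * 2)
x = -13/4
Substitute back to find the minimum value:
f(-13/4) = 2 * (-13/4)^2 + 13 * (-13/4) + 0
= 169/8 - 169/4 + 0
= -169/8 ≈ -21.13

-21.13


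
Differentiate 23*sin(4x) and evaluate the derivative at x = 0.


Apply the chain rule to differentiate 23*sin(4x):
d/dx [23*sin(4x)]
= 23 * cos(4x) * d/dx(4x)
= 23 * 4 * cos(4x)
= 92 * cos(4x)
Evaluate at x = 0:
= 92 * cos(0)
= 92 * 1
= 92

92


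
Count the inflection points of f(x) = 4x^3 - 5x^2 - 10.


Inflection points occur where f''(x) = 0 and concavity changes.
f(x) = 4x^3 - 5x^2 - 10
f'(x) = 12x^2 - 10x
f''(x) = 24x - 10
Set f''(x) = 0:
24x - 10 = 0
x = 10 / 24 = 5/12
Since f''(x) is linear (degree 1), it changes sign at this point.
Therefore there is exactly 1 inflection point.

1


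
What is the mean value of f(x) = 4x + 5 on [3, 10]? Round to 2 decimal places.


Average value = 1/(b-a) * integral from a to b of f(x) dx
First compute the integral of 4x + 5:
F(x) = 2x^2 + 5x
F(10) = 2 * 100 + 5 * 10 = 250
F(3) = 2 * 9 + 5 * 3 = 33
Integral = 250 - 33 = 217
Average = 217 / (10 - 3) = 217 / 7
= 31 = 31.00

31.00


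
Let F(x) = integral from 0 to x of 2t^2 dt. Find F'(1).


By the Fundamental Theorem of Calculus (Part 1):
If F(x) = integral from 0 to x of f(t) dt, then F'(x) = f(x)
Here f(t) = 2t^2
So F'(x) = 2x^2
Evaluate at x = 1:
F'(1) = 2 * 1^2
= 2 * 1
= 2

2


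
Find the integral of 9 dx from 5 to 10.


The integral of a constant k over [a, b] equals k * (b - a).
integral from 5 to 10 of 9 dx
= 9 * (10 - 5)
= 9 * 5
= 45

45


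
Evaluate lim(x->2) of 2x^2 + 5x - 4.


Since polynomials are continuous, we use direct substitution.
lim(x->2) of 2x^2 + 5x - 4
= 2 * 2^2 + 5 * 2 - 4
= 8 + 10 - 4
= 14

14


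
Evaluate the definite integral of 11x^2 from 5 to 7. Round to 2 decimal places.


Find the antiderivative of 11x^2:
F(x) = 11/3 * x^3
Apply the Fundamental Theorem of Calculus:
F(7) - F(5)
= 11/3 * 7^3 - 11/3 * 5^3
= 11/3 * (343 - 125)
= 11/3 * 218
= 2398/3 ≈ 799.33

799.33


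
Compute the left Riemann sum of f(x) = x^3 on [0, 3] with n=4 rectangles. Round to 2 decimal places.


Left Riemann sum uses left endpoints of each subinterval.
Interval: [0, 3], n = 4
dx = (3 - 0) / 4 = 3/4
Left endpoints: [0, 3/4, 3/2, 9/4]
f values: [0, 27/64, 27/8, 729/64]
Sum = dx * (sum of f values)
= 3/4 * 243/16
= 729/64 ≈ 11.39

11.39


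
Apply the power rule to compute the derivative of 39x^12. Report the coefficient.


We apply the power rule: d/dx [ax^n] = a*n * x^(n-1)
d/dx [39x^12]
= 39 * 12 * x^(12-1)
= 468x^11
The coefficient is 468

468


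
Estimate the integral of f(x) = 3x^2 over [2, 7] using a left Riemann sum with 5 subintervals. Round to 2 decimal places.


Left Riemann sum uses left endpoints of each subinterval.
Interval: [2, 7], n = 5
dx = (7 - 2) / 5 = 1
Left endpoints: [2, 3, 4, 5, 6]
f values: [12, 27, 48, 75, 108]
Sum = dx * (sum of f values)
= 1 * 270
= 270 = 270.00

270.00


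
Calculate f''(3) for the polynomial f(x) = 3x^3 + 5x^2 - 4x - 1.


First derivative:
f'(x) = 9x^2 + 10x - 4
Second derivative:
f''(x) = 18x + 10
Substitute x = 3:
f''(3) = 18 * 3 + 10
= 54 + 10
= 64

64


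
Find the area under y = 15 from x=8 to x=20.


The area under a constant function y = 15 is a rectangle.
Width = 20 - 8 = 12
Height = 15
Area = width * height
= 12 * 15
= 180

180


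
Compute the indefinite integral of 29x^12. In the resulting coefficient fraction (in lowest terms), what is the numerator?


Apply the power rule for integration:
integral of ax^n dx = a/(n+1) * x^(n+1) + C
integral of 29x^12 dx
= 29/13 * x^13 + C
The coefficient in lowest terms is 29/13, and its numerator is 29

29


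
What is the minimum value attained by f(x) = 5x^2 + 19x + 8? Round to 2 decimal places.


For a quadratic f(x) = ax^2 + bx + c with a > 0, the minimum is at the vertex.
Vertex x-coordinate: x = -b/(2a)
x = -(19) / (2 * 5)
x = -19/10
Substitute back to find the minimum value:
f(-19/10) = 5 * (-19/10)^2 + 19 * (-19/10) + 8
= 361/20 - 361/10 + 8
= -201/20 = -10.05

-10.05


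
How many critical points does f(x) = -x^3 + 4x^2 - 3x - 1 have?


Find where f'(x) = 0:
f(x) = -x^3 + 4x^2 - 3x - 1
f'(x) = -3x^2 + 8x - 3
This is a quadratic in x. Use the discriminant to count real roots.
Discriminant = (8)^2 - 4 * (-3) * (-3)
= 64 - 36
= 28
Since discriminant > 0, f'(x) = 0 has 2 real solutions.
Number of critical points: 2

2


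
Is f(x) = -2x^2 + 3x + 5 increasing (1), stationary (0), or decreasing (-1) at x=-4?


Compute f'(x) to determine behavior:
f'(x) = -4x + 3
f'(-4) = -4 * (-4) + 3
= 16 + 3
= 19
Since f'(-4) > 0, the function is increasing (1)

1
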